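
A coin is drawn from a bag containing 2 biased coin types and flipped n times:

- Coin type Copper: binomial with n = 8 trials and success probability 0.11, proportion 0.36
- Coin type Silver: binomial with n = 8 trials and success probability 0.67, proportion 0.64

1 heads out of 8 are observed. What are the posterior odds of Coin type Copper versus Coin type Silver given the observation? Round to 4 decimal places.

95.8458

Only the two components matter; the odds are (P(Z=i) f_i(x)) / (P(Z=j) f_j(x)).
Component likelihoods at x = 1 heads out of 8:
  f_Copper = C(8,1)·0.11^1·0.89^7 = 8·0.11·0.442313 = 0.389236
  f_Silver = C(8,1)·0.67^1·0.33^7 = 8·0.67·0.000426184 = 0.00228435
Posterior odds = (P(Z=Copper)·f_Copper) / (P(Z=Silver)·f_Silver) = (0.36·0.389236) / (0.64·0.00228435) = 0.140125 / 0.00146198 ≈ 95.8458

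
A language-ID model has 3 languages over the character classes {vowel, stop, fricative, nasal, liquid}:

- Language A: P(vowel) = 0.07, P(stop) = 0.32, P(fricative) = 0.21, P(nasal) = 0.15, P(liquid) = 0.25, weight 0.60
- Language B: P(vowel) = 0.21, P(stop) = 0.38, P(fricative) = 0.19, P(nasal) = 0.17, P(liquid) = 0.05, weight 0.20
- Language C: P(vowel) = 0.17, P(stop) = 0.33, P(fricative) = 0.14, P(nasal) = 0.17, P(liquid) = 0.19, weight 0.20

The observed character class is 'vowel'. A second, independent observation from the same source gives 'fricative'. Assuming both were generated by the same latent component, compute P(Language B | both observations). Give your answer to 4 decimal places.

P(component k | x) = P(Z=k)·f_k(x) / marginal(x), where marginal(x) = Σ_j P(Z=j)·f_j(x).
Since both observations come from the same component, the likelihood for component k is f_k(x₁)·f_k(x₂).
  p_A = [P(vowel | comp) = 0.07] × [0.21] = 0.0147
  p_B = [P(vowel | comp) = 0.21] × [0.19] = 0.0399
  p_C = [P(vowel | comp) = 0.17] × [0.14] = 0.0238
Unnormalised posteriors:
  P(Z=A)·p_A = 0.60 × 0.0147 = 0.00882
  P(Z=B)·p_B = 0.20 × 0.0399 = 0.00798
  P(Z=C)·p_C = 0.20 × 0.0238 = 0.00476
Evidence: 0.00882 + 0.00798 + 0.00476 = 0.02156
P(Language B | x₁, x₂) ≈ 0.3701

0.3701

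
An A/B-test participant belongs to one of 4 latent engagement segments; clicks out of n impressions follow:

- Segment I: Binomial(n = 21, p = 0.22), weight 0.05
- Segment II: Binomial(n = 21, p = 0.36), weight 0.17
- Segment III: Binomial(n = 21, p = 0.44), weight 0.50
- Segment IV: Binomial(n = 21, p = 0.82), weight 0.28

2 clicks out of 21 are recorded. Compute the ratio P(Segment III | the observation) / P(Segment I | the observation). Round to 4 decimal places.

Posterior odds = (π_i f_i(x)) / (π_j f_j(x)); the normalising sum cancels.
Binomial probabilities:
  p_I = C(21,2)·0.22^2·0.78^19 = 210·0.0484·0.00890835 = 0.0905445
  p_II = C(21,2)·0.36^2·0.64^19 = 210·0.1296·0.000207692 = 0.00565254
  p_III = C(21,2)·0.44^2·0.56^19 = 210·0.1936·1.64275e-05 = 0.000667878
  p_IV = C(21,2)·0.82^2·0.18^19 = 210·0.6724·7.08235e-15 = 1.00006e-12
0.000333939 / 0.00452723 ≈ 0.0738

0.0738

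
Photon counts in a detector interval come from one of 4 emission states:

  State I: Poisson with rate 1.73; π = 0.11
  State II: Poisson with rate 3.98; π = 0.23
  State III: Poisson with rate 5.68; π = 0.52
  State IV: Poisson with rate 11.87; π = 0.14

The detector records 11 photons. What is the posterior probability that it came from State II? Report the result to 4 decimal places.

By Bayes' theorem, P(k | x) = π_k f_k(x) / Σ_j π_j f_j(x).
Component likelihoods at x = 11 photons:
  f_I = 1.84511e-06
  f_II = 0.00185809
  f_III = 0.0169779
  f_IV = 0.115538
Unnormalised posteriors:
  π_I·f_I = 0.11 × 1.84511e-06 = 2.02962e-07
  π_II·f_II = 0.23 × 0.00185809 = 0.00042736
  π_III·f_III = 0.52 × 0.0169779 = 0.00882849
  π_IV·f_IV = 0.14 × 0.115538 = 0.0161754
Evidence: 2.02962e-07 + 0.00042736 + 0.00882849 + 0.0161754 = 0.0254314
So the posterior for State II is 0.00042736 / 0.0254314 ≈ 0.0168.

0.0168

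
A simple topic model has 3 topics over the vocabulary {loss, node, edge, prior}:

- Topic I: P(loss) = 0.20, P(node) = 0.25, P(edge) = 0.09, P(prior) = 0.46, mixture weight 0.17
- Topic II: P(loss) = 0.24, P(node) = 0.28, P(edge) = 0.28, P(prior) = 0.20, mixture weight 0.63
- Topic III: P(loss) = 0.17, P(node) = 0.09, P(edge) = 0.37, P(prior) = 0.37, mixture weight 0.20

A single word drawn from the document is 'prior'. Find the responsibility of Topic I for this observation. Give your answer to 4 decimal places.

By Bayes' theorem, P(k | x) = P(Z=k) f_k(x) / Σ_j P(Z=j) f_j(x).
Evaluate each component's likelihood at the observed value:
  f_I = P(prior | comp) = 0.46
  f_II = P(prior | comp) = 0.20
  f_III = P(prior | comp) = 0.37
Prior × likelihood for each component:
  P(Z=I)·f_I = 0.17 × 0.46 = 0.0782
  P(Z=II)·f_II = 0.63 × 0.2 = 0.126
  P(Z=III)·f_III = 0.20 × 0.37 = 0.074
Normaliser: 0.0782 + 0.126 + 0.074 = 0.2782
So the posterior for Topic I is 0.0782 / 0.2782 ≈ 0.2811.

0.2811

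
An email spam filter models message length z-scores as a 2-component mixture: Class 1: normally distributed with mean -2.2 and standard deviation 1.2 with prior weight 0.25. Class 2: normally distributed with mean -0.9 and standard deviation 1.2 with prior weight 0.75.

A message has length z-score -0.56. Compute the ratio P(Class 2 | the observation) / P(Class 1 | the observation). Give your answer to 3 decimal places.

Since P(k|x) ∝ π_k f_k(x), the posterior odds are π_i f_i(x) / (π_j f_j(x)).
Component likelihoods at x = -0.56:
  p_1 = (1/(1.2·√(2π)))·exp(−(-0.56−-2.2)²/(2·1.2²)) = 0.332452·exp(-0.93389) = 0.130661
  p_2 = (1/(1.2·√(2π)))·exp(−(-0.56−-0.9)²/(2·1.2²)) = 0.332452·exp(-0.04014) = 0.319372
Odds = (0.75/0.25) × (0.319372/0.130661) = 3 × 2.44428 ≈ 7.333

7.333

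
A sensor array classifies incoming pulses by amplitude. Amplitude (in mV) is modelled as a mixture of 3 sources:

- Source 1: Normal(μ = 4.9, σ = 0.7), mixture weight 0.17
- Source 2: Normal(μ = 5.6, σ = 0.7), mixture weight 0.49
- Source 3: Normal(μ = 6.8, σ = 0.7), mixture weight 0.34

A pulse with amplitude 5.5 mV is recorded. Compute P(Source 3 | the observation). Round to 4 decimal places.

Posterior ∝ prior × likelihood, so P(k | x) ∝ π_k f_k(x); normalise over all components.
Evaluate each component's likelihood at the observed value:
  L_1 = 0.394707
  L_2 = 0.564132
  L_3 = 0.101596
Weight by the priors:
  π_1·L_1 = 0.17 × 0.394707 = 0.0671003
  π_2·L_2 = 0.49 × 0.564132 = 0.276424
  π_3·L_3 = 0.34 × 0.101596 = 0.0345426
Sum: 0.0671003 + 0.276424 + 0.0345426 = 0.378067
P(Source 3 | 5.5 mV) = 0.0345426 / 0.378067 ≈ 0.0914

0.0914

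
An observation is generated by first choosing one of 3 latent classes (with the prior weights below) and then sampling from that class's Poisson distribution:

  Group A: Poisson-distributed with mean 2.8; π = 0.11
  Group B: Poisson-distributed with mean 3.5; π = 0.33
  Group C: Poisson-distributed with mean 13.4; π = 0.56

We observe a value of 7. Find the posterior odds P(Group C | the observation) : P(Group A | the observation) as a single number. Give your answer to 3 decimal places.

Only the two components matter; the odds are (π_i f_i(x)) / (π_j f_j(x)).
Poisson probabilities:
  p_A = 0.0162799
  p_B = 0.0385492
  p_C = 0.0233215
0.0130601 / 0.00179079 ≈ 7.293

7.293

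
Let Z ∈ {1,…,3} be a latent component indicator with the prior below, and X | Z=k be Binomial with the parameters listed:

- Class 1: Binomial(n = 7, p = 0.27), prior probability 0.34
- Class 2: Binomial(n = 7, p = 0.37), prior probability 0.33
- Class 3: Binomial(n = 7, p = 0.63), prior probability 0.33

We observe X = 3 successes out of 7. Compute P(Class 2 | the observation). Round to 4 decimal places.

By Bayes' theorem, P(k | x) = P(Z=k) f_k(x) / Σ_j P(Z=j) f_j(x).
Component likelihoods at x = 3 successes out of 7:
  p_1 = 0.195637
  p_2 = 0.279277
  p_3 = 0.16402
Multiply by the mixture weights:
  P(Z=1)·p_1 = 0.34 × 0.195637 = 0.0665165
  P(Z=2)·p_2 = 0.33 × 0.279277 = 0.0921615
  P(Z=3)·p_3 = 0.33 × 0.16402 = 0.0541266
Denominator: 0.0665165 + 0.0921615 + 0.0541266 = 0.212805
P(Class 2 | x) = 0.0921615 / 0.212805 ≈ 0.4331

0.4331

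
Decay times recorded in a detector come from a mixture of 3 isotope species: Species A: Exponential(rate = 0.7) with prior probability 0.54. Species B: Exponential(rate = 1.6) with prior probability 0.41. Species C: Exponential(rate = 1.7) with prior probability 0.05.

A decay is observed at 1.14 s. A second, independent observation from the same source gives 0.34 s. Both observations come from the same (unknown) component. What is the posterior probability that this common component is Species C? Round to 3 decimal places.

Posterior ∝ prior × likelihood, so P(k | x) ∝ π_k f_k(x); normalise over all components.
Since both observations come from the same component, the likelihood for component k is f_k(x₁)·f_k(x₂).
  f_A = [0.7·e^(−0.7·1.14) = 0.7·e^(−0.7980) = 0.31516] × [0.551742] = 0.173887
  f_B = [1.6·e^(−1.6·1.14) = 1.6·e^(−1.8240) = 0.258206] × [0.928675] = 0.23979
  f_C = [1.7·e^(−1.7·1.14) = 1.7·e^(−1.9380) = 0.244786] × [0.953733] = 0.23346
Multiply by the mixture weights:
  π_A·f_A = 0.54 × 0.173887 = 0.093899
  π_B·f_B = 0.41 × 0.23979 = 0.0983138
  π_C·f_C = 0.05 × 0.23346 = 0.011673
Normaliser: 0.093899 + 0.0983138 + 0.011673 = 0.203886
Responsibility of Species C: 0.011673 / 0.203886 ≈ 0.057

0.057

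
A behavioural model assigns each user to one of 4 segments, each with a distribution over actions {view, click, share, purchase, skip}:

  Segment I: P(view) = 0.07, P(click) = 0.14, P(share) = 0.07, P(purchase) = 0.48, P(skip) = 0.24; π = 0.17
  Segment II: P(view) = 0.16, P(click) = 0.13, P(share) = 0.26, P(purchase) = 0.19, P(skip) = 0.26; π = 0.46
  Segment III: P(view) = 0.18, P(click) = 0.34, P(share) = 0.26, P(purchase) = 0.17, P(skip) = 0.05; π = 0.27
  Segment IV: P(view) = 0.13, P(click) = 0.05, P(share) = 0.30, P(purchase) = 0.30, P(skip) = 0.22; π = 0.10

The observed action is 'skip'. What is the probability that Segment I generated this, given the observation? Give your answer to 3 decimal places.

P(component k | x) = P(Z=k)·f_k(x) / marginal(x), where marginal(x) = Σ_j P(Z=j)·f_j(x).
Component likelihoods at x = 'skip':
  f_I = P(skip | comp) = 0.24
  f_II = P(skip | comp) = 0.26
  f_III = P(skip | comp) = 0.05
  f_IV = P(skip | comp) = 0.22
Weight by the priors:
  P(Z=I)·f_I = 0.17 × 0.24 = 0.0408
  P(Z=II)·f_II = 0.46 × 0.26 = 0.1196
  P(Z=III)·f_III = 0.27 × 0.05 = 0.0135
  P(Z=IV)·f_IV = 0.10 × 0.22 = 0.022
Denominator: 0.0408 + 0.1196 + 0.0135 + 0.022 = 0.1959
So the posterior for Segment I is 0.0408 / 0.1959 ≈ 0.208.

0.208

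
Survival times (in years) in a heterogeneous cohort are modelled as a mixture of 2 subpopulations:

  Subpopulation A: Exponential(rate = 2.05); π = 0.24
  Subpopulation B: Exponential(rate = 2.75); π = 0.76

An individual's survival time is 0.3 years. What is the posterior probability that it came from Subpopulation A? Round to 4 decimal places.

0.2251

P(component k | x) = P(Z=k)·f_k(x) / marginal(x), where marginal(x) = Σ_j P(Z=j)·f_j(x).
Exponential densities:
  p_A = 2.05·e^(−2.05·0.3) = 2.05·e^(−0.6150) = 1.10831
  p_B = 2.75·e^(−2.75·0.3) = 2.75·e^(−0.8250) = 1.20515
Prior × likelihood for each component:
  P(Z=A)·p_A = 0.24 × 1.10831 = 0.265995
  P(Z=B)·p_B = 0.76 × 1.20515 = 0.915911
Marginal: 0.265995 + 0.915911 = 1.18191
Responsibility of Subpopulation A: 0.265995 / 1.18191 ≈ 0.2251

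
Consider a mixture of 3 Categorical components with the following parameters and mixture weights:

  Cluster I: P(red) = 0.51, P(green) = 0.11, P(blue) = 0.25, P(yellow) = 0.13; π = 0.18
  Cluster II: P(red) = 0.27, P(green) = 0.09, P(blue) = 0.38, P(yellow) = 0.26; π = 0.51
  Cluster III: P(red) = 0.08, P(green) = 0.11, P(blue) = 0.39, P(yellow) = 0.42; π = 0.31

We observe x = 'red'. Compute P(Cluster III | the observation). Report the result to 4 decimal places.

0.0975

P(component k | x) = π_k·f_k(x) / marginal(x), where marginal(x) = Σ_j π_j·f_j(x).
Categorical probabilities:
  p_I = 0.51
  p_II = 0.27
  p_III = 0.08
Prior × likelihood for each component:
  π_I·p_I = 0.18 × 0.51 = 0.0918
  π_II·p_II = 0.51 × 0.27 = 0.1377
  π_III·p_III = 0.31 × 0.08 = 0.0248
Normaliser: 0.0918 + 0.1377 + 0.0248 = 0.2543
So the posterior for Cluster III is 0.0248 / 0.2543 ≈ 0.0975.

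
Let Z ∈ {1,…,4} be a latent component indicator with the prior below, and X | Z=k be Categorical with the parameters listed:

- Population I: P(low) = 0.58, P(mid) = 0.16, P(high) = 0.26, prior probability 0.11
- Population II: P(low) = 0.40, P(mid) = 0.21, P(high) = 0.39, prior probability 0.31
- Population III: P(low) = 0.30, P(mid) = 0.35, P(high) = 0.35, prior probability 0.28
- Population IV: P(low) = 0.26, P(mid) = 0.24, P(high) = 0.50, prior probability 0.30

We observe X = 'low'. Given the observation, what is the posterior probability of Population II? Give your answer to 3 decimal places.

By Bayes' theorem, P(k | x) = π_k f_k(x) / Σ_j π_j f_j(x).
Component likelihoods at x = 'low':
  f_I = P(low | comp) = 0.58
  f_II = P(low | comp) = 0.40
  f_III = P(low | comp) = 0.30
  f_IV = P(low | comp) = 0.26
Prior × likelihood for each component:
  π_I·f_I = 0.11 × 0.58 = 0.0638
  π_II·f_II = 0.31 × 0.4 = 0.124
  π_III·f_III = 0.28 × 0.3 = 0.084
  π_IV·f_IV = 0.30 × 0.26 = 0.078
Evidence: 0.0638 + 0.124 + 0.084 + 0.078 = 0.3498
Responsibility of Population II: 0.124 / 0.3498 ≈ 0.354

0.354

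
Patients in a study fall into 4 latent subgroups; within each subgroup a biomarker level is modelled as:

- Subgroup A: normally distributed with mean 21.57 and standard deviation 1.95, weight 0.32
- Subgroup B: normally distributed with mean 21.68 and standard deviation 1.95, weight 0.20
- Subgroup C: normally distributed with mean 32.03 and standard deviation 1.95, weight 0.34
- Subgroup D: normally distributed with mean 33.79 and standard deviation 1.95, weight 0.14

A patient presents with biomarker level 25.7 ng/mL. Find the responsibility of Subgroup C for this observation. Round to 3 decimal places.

Posterior ∝ prior × likelihood, so P(k | x) ∝ π_k f_k(x); normalise over all components.
Normal densities:
  f_A = 0.0217178
  f_B = 0.024435
  f_C = 0.00105362
  f_D = 3.74427e-05
Unnormalised posteriors:
  π_A·f_A = 0.32 × 0.0217178 = 0.00694971
  π_B·f_B = 0.20 × 0.024435 = 0.004887
  π_C·f_C = 0.34 × 0.00105362 = 0.00035823
  π_D·f_D = 0.14 × 3.74427e-05 = 5.24198e-06
Sum: 0.00694971 + 0.004887 + 0.00035823 + 5.24198e-06 = 0.0122002
P(Subgroup C | the observation) = 0.00035823 / 0.0122002 ≈ 0.029

0.029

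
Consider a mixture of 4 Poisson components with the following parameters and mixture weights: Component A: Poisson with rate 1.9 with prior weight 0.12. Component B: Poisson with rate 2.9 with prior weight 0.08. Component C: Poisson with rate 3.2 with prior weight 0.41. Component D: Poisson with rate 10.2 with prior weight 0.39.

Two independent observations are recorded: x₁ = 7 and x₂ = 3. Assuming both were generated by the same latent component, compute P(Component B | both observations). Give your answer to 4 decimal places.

0.1071

Apply Bayes' rule: the posterior for each component is proportional to its prior times its likelihood at x.
Since both observations come from the same component, the likelihood for component k is f_k(x₁)·f_k(x₂).
  p_A = [e^(−1.9)·1.9^7/7! = 0.00265268] × [0.170982] = 0.00045356
  p_B = [e^(−2.9)·2.9^7/7! = 0.0188322] × [0.22366] = 0.00421202
  p_C = [e^(−3.2)·3.2^7/7! = 0.0277893] × [0.222616] = 0.00618633
  p_D = [e^(−10.2)·10.2^7/7! = 0.0847163] × [0.00657424] = 0.000556945
Multiply by the mixture weights:
  π_A·p_A = 0.12 × 0.00045356 = 5.44273e-05
  π_B·p_B = 0.08 × 0.00421202 = 0.000336961
  π_C·p_C = 0.41 × 0.00618633 = 0.0025364
  π_D·p_D = 0.39 × 0.000556945 = 0.000217209
Normaliser: 5.44273e-05 + 0.000336961 + 0.0025364 + 0.000217209 = 0.00314499
P(Component B | x₁, x₂) ≈ 0.1071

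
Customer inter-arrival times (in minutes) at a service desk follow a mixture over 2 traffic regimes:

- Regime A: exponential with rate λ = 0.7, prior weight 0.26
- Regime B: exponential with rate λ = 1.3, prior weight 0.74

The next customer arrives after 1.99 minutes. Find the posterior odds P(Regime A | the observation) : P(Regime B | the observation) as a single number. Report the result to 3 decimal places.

0.624

The posterior odds equal the prior odds times the likelihood ratio: (π_i/π_j)·(f_i(x)/f_j(x)).
Component likelihoods at x = 1.99 minutes:
  L_A = 0.17383
  L_B = 0.0978191
Posterior odds = (π_A·L_A) / (π_B·L_B) = (0.26·0.17383) / (0.74·0.0978191) = 0.0451959 / 0.0723861 ≈ 0.624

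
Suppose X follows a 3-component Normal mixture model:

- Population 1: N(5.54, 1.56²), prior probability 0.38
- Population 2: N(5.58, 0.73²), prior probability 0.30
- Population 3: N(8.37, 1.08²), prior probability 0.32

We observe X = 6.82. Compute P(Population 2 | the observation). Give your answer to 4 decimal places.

Apply Bayes' rule: the posterior for each component is proportional to its prior times its likelihood at x.
Component likelihoods at x = 6.82:
  L_1 = 0.182639
  L_2 = 0.129135
  L_3 = 0.131891
Multiply by the mixture weights:
  w_1·L_1 = 0.38 × 0.182639 = 0.0694027
  w_2·L_2 = 0.30 × 0.129135 = 0.0387404
  w_3·L_3 = 0.32 × 0.131891 = 0.0422052
Denominator: 0.0694027 + 0.0387404 + 0.0422052 = 0.150348
P(Population 2 | 6.82) ≈ 0.2577

0.2577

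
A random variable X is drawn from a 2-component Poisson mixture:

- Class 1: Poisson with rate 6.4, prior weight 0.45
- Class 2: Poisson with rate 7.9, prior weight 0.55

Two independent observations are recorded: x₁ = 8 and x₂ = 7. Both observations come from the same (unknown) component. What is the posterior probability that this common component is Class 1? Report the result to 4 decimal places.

0.4112

P(component k | x) = w_k·f_k(x) / marginal(x), where marginal(x) = Σ_j w_j·f_j(x).
Since both observations come from the same component, the likelihood for component k is f_k(x₁)·f_k(x₂).
  L_1 = [0.115994] × [0.144992] = 0.0168182
  L_2 = [0.139499] × [0.141264] = 0.0197062
Multiply by the mixture weights:
  w_1·L_1 = 0.45 × 0.0168182 = 0.00756818
  w_2·L_2 = 0.55 × 0.0197062 = 0.0108384
Denominator: 0.00756818 + 0.0108384 = 0.0184066
P(Class 1 | x₁, x₂) = 0.00756818 / 0.0184066 ≈ 0.4112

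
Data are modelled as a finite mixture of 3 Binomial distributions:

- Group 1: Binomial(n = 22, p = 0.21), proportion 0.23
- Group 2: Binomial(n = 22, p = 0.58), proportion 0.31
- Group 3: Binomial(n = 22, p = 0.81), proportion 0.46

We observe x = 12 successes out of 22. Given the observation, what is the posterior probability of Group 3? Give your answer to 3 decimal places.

0.028

The responsibility of component k is π_k f_k(x) divided by Σ_j π_j f_j(x).
Evaluate each component's likelihood at the observed value:
  p_1 = 0.00045037
  p_2 = 0.160065
  p_3 = 0.00316244
Unnormalised posteriors:
  π_1·p_1 = 0.23 × 0.00045037 = 0.000103585
  π_2·p_2 = 0.31 × 0.160065 = 0.04962
  π_3·p_3 = 0.46 × 0.00316244 = 0.00145472
Denominator: 0.000103585 + 0.04962 + 0.00145472 = 0.0511783
P(Group 3 | 12 successes out of 22) ≈ 0.028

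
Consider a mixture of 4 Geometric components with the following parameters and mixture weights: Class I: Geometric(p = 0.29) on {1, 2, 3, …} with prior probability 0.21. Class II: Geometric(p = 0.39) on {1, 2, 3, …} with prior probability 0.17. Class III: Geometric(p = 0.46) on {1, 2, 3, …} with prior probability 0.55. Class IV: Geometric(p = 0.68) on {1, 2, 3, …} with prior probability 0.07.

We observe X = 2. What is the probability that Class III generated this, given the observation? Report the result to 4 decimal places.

By Bayes' theorem, P(k | x) = w_k f_k(x) / Σ_j w_j f_j(x).
Evaluate each component's likelihood at the observed value:
  f_I = 0.2059
  f_II = 0.2379
  f_III = 0.2484
  f_IV = 0.2176
Weight by the priors:
  w_I·f_I = 0.21 × 0.2059 = 0.043239
  w_II·f_II = 0.17 × 0.2379 = 0.040443
  w_III·f_III = 0.55 × 0.2484 = 0.13662
  w_IV·f_IV = 0.07 × 0.2176 = 0.015232
Evidence: 0.043239 + 0.040443 + 0.13662 + 0.015232 = 0.235534
So the posterior for Class III is 0.13662 / 0.235534 ≈ 0.5800.

0.5800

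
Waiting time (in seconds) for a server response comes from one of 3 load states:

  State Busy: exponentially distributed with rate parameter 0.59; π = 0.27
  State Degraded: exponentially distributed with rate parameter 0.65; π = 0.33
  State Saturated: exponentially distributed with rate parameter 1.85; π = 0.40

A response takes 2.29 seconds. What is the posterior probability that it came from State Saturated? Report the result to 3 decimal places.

0.107

P(component k | x) = π_k·f_k(x) / marginal(x), where marginal(x) = Σ_j π_j·f_j(x).
Exponential densities:
  f_Busy = 0.59·e^(−0.59·2.29) = 0.59·e^(−1.3511) = 0.152784
  f_Degraded = 0.65·e^(−0.65·2.29) = 0.65·e^(−1.4885) = 0.146712
  f_Saturated = 1.85·e^(−1.85·2.29) = 1.85·e^(−4.2365) = 0.0267475
Multiply by the mixture weights:
  π_Busy·f_Busy = 0.27 × 0.152784 = 0.0412516
  π_Degraded·f_Degraded = 0.33 × 0.146712 = 0.048415
  π_Saturated·f_Saturated = 0.40 × 0.0267475 = 0.010699
Marginal: 0.0412516 + 0.048415 + 0.010699 = 0.100366
So the posterior for State Saturated is 0.010699 / 0.100366 ≈ 0.107.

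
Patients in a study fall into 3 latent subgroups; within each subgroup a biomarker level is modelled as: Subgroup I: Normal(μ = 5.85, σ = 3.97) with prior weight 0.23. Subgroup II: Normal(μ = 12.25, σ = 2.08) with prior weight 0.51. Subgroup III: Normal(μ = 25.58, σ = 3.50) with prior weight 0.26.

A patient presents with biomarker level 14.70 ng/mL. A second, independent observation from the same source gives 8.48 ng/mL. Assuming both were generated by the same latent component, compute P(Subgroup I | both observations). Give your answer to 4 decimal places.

0.0789

The responsibility of component k is w_k f_k(x) divided by Σ_j w_j f_j(x).
Since both observations come from the same component, the likelihood for component k is f_k(x₁)·f_k(x₂).
  p_I = [(1/(3.97·√(2π)))·exp(−(14.70−5.85)²/(2·3.97²)) = 0.100489·exp(-2.48471) = 0.00837576] × [0.0806903] = 0.000675842
  p_II = [(1/(2.08·√(2π)))·exp(−(14.70−12.25)²/(2·2.08²)) = 0.191799·exp(-0.69371) = 0.095846] × [0.0371094] = 0.00355679
  p_III = [(1/(3.50·√(2π)))·exp(−(14.70−25.58)²/(2·3.50²)) = 0.113984·exp(-4.83161) = 0.000908869] × [7.47297e-07] = 6.79195e-10
Prior × likelihood for each component:
  w_I·p_I = 0.23 × 0.000675842 = 0.000155444
  w_II·p_II = 0.51 × 0.00355679 = 0.00181396
  w_III·p_III = 0.26 × 6.79195e-10 = 1.76591e-10
Sum: 0.000155444 + 0.00181396 + 1.76591e-10 = 0.00196941
Responsibility of Subgroup I: 0.000155444 / 0.00196941 ≈ 0.0789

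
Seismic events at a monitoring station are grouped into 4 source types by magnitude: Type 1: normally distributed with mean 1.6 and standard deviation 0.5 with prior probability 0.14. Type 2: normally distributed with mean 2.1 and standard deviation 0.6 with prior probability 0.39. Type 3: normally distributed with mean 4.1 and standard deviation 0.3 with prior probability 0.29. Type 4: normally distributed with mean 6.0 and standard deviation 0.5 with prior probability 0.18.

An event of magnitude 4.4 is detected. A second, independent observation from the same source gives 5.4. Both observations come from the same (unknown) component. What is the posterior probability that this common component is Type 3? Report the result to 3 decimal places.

Posterior ∝ prior × likelihood, so P(k | x) ∝ P(Z=k) f_k(x); normalise over all components.
Since both observations come from the same component, the likelihood for component k is f_k(x₁)·f_k(x₂).
  f_1 = [1.23652e-07] × [2.28831e-13] = 2.82955e-20
  f_2 = [0.000428451] × [1.79496e-07] = 7.69052e-11
  f_3 = [0.806569] × [0.000111236] = 8.97197e-05
  f_4 = [0.00476818] × [0.388372] = 0.00185183
Multiply by the mixture weights:
  P(Z=1)·f_1 = 0.14 × 2.82955e-20 = 3.96138e-21
  P(Z=2)·f_2 = 0.39 × 7.69052e-11 = 2.9993e-11
  P(Z=3)·f_3 = 0.29 × 8.97197e-05 = 2.60187e-05
  P(Z=4)·f_4 = 0.18 × 0.00185183 = 0.000333329
Denominator: 3.96138e-21 + 2.9993e-11 + 2.60187e-05 + 0.000333329 = 0.000359348
So the posterior for Type 3 is 2.60187e-05 / 0.000359348 ≈ 0.072.

0.072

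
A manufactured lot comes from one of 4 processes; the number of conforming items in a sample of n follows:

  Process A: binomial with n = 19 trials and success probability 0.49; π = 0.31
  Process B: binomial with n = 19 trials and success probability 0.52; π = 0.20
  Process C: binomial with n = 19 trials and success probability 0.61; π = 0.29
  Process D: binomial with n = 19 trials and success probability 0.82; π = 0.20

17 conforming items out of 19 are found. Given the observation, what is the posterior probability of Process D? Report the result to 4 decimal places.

0.9528

Posterior ∝ prior × likelihood, so P(k | x) ∝ w_k f_k(x); normalise over all components.
Evaluate each component's likelihood at the observed value:
  L_A = C(19,17)·0.49^17·0.51^2 = 171·5.4117e-06·0.2601 = 0.000240697
  L_B = C(19,17)·0.52^17·0.48^2 = 171·1.48613e-05·0.2304 = 0.000585511
  L_C = C(19,17)·0.61^17·0.39^2 = 171·0.000224185·0.1521 = 0.00583086
  L_D = C(19,17)·0.82^17·0.18^2 = 171·0.0342638·0.0324 = 0.189835
Prior × likelihood for each component:
  w_A·L_A = 0.31 × 0.000240697 = 7.46159e-05
  w_B·L_B = 0.20 × 0.000585511 = 0.000117102
  w_C·L_C = 0.29 × 0.00583086 = 0.00169095
  w_D·L_D = 0.20 × 0.189835 = 0.037967
Sum: 7.46159e-05 + 0.000117102 + 0.00169095 + 0.037967 = 0.0398497
P(Process D | the observation) = 0.037967 / 0.0398497 ≈ 0.9528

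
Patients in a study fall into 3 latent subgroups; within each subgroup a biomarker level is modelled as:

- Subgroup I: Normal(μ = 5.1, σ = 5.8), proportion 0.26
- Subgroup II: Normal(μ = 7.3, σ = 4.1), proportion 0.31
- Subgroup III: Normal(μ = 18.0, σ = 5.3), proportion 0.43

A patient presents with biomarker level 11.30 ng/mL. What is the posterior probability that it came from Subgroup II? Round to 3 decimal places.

0.432

P(component k | x) = w_k·f_k(x) / marginal(x), where marginal(x) = Σ_j w_j·f_j(x).
Evaluate each component's likelihood at the observed value:
  p_I = 0.0388464
  p_II = 0.0604564
  p_III = 0.0338545
Prior × likelihood for each component:
  w_I·p_I = 0.26 × 0.0388464 = 0.0101001
  w_II·p_II = 0.31 × 0.0604564 = 0.0187415
  w_III·p_III = 0.43 × 0.0338545 = 0.0145574
Sum: 0.0101001 + 0.0187415 + 0.0145574 = 0.043399
Responsibility of Subgroup II: 0.0187415 / 0.043399 ≈ 0.432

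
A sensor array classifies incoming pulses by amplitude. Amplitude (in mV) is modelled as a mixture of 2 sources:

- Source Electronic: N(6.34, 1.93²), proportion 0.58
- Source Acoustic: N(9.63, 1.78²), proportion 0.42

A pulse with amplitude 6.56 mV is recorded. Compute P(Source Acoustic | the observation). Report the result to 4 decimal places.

0.1515

By Bayes' theorem, P(k | x) = P(Z=k) f_k(x) / Σ_j P(Z=j) f_j(x).
Evaluate each component's likelihood at the observed value:
  f_Electronic = 0.205367
  f_Acoustic = 0.0506468
Multiply by the mixture weights:
  P(Z=Electronic)·f_Electronic = 0.58 × 0.205367 = 0.119113
  P(Z=Acoustic)·f_Acoustic = 0.42 × 0.0506468 = 0.0212716
Denominator: 0.119113 + 0.0212716 = 0.140385
Responsibility of Source Acoustic: 0.0212716 / 0.140385 ≈ 0.1515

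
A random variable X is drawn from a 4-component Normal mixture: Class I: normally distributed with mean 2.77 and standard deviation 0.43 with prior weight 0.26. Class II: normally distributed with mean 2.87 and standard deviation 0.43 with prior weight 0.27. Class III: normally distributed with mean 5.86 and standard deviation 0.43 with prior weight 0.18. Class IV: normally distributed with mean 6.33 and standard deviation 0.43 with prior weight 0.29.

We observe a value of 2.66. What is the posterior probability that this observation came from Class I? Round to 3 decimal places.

The responsibility of component k is π_k f_k(x) divided by Σ_j π_j f_j(x).
Evaluate each component's likelihood at the observed value:
  L_I = (1/(0.43·√(2π)))·exp(−(2.66−2.77)²/(2·0.43²)) = 0.927773·exp(-0.03272) = 0.897907
  L_II = (1/(0.43·√(2π)))·exp(−(2.66−2.87)²/(2·0.43²)) = 0.927773·exp(-0.11925) = 0.823475
  L_III = (1/(0.43·√(2π)))·exp(−(2.66−5.86)²/(2·0.43²)) = 0.927773·exp(-27.69064) = 8.74073e-13
  L_IV = (1/(0.43·√(2π)))·exp(−(2.66−6.33)²/(2·0.43²)) = 0.927773·exp(-36.42212) = 1.41096e-16
Weight by the priors:
  π_I·L_I = 0.26 × 0.897907 = 0.233456
  π_II·L_II = 0.27 × 0.823475 = 0.222338
  π_III·L_III = 0.18 × 8.74073e-13 = 1.57333e-13
  π_IV·L_IV = 0.29 × 1.41096e-16 = 4.09179e-17
Denominator: 0.233456 + 0.222338 + 1.57333e-13 + 4.09179e-17 = 0.455794
P(Class I | 2.66) ≈ 0.512

0.512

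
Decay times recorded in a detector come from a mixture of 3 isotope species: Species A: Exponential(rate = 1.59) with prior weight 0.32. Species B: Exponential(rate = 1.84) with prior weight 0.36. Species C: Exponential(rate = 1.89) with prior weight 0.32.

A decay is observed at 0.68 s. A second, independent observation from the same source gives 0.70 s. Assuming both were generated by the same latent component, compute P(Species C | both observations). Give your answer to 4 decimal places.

0.3112

The responsibility of component k is P(Z=k) f_k(x) divided by Σ_j P(Z=j) f_j(x).
Since both observations come from the same component, the likelihood for component k is f_k(x₁)·f_k(x₂).
  f_A = [1.59·e^(−1.59·0.68) = 1.59·e^(−1.0812) = 0.539309] × [0.522429] = 0.281751
  f_B = [1.84·e^(−1.84·0.68) = 1.84·e^(−1.2512) = 0.526537] × [0.507512] = 0.267224
  f_C = [1.89·e^(−1.89·0.68) = 1.89·e^(−1.2852) = 0.522765] × [0.503373] = 0.263146
Multiply by the mixture weights:
  P(Z=A)·f_A = 0.32 × 0.281751 = 0.0901603
  P(Z=B)·f_B = 0.36 × 0.267224 = 0.0962006
  P(Z=C)·f_C = 0.32 × 0.263146 = 0.0842067
Marginal: 0.0901603 + 0.0962006 + 0.0842067 = 0.270568
P(Species C | x) = 0.0842067 / 0.270568 ≈ 0.3112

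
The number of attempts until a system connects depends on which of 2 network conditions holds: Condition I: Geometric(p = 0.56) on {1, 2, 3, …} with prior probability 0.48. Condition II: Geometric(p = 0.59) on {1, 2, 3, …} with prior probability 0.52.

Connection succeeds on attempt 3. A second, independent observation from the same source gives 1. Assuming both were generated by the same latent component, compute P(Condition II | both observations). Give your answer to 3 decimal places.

Posterior ∝ prior × likelihood, so P(k | x) ∝ π_k f_k(x); normalise over all components.
Since both observations come from the same component, the likelihood for component k is f_k(x₁)·f_k(x₂).
  f_I = [0.108416] × [0.56] = 0.060713
  f_II = [0.099179] × [0.59] = 0.0585156
Weight by the priors:
  π_I·f_I = 0.48 × 0.060713 = 0.0291422
  π_II·f_II = 0.52 × 0.0585156 = 0.0304281
Sum: 0.0291422 + 0.0304281 = 0.0595703
P(Condition II | x₁,x₂) ≈ 0.511

0.511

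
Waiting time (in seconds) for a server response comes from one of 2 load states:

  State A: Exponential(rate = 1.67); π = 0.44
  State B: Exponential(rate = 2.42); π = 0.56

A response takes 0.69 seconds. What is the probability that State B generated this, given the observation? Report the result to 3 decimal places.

0.524

P(component k | x) = π_k·f_k(x) / marginal(x), where marginal(x) = Σ_j π_j·f_j(x).
Evaluate each component's likelihood at the observed value:
  L_A = 0.527569
  L_B = 0.455649
Multiply by the mixture weights:
  π_A·L_A = 0.44 × 0.527569 = 0.23213
  π_B·L_B = 0.56 × 0.455649 = 0.255163
Normaliser: 0.23213 + 0.255163 = 0.487294
So the posterior for State B is 0.255163 / 0.487294 ≈ 0.524.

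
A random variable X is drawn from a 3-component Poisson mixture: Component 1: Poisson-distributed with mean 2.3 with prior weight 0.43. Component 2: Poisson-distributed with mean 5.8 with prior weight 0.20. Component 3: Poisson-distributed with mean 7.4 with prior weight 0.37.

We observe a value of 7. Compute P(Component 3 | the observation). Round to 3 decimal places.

0.649

By Bayes' theorem, P(k | x) = w_k f_k(x) / Σ_j w_j f_j(x).
Component likelihoods at x = 7:
  L_1 = 0.00677309
  L_2 = 0.132635
  L_3 = 0.147371
Prior × likelihood for each component:
  w_1·L_1 = 0.43 × 0.00677309 = 0.00291243
  w_2·L_2 = 0.20 × 0.132635 = 0.026527
  w_3·L_3 = 0.37 × 0.147371 = 0.0545273
Marginal: 0.00291243 + 0.026527 + 0.0545273 = 0.0839667
So the posterior for Component 3 is 0.0545273 / 0.0839667 ≈ 0.649.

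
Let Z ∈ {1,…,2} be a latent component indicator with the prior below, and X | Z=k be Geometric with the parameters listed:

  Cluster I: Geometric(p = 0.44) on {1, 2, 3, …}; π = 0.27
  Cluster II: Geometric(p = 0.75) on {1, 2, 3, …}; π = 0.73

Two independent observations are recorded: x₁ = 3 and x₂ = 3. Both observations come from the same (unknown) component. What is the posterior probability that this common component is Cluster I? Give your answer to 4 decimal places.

0.7622

P(component k | x) = P(Z=k)·f_k(x) / marginal(x), where marginal(x) = Σ_j P(Z=j)·f_j(x).
Since both observations come from the same component, the likelihood for component k is f_k(x₁)·f_k(x₂).
  f_I = [0.137984] × [0.137984] = 0.0190396
  f_II = [0.046875] × [0.046875] = 0.00219727
Prior × likelihood for each component:
  P(Z=I)·f_I = 0.27 × 0.0190396 = 0.00514069
  P(Z=II)·f_II = 0.73 × 0.00219727 = 0.001604
Evidence: 0.00514069 + 0.001604 = 0.00674469
Responsibility of Cluster I: 0.00514069 / 0.00674469 ≈ 0.7622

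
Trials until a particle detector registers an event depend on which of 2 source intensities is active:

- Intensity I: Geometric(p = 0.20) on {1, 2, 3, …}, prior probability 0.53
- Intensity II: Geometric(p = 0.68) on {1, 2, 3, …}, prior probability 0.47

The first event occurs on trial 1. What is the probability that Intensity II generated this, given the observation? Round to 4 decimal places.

Apply Bayes' rule: the posterior for each component is proportional to its prior times its likelihood at x.
Evaluate each component's likelihood at the observed value:
  L_I = 0.2
  L_II = 0.68
Unnormalised posteriors:
  π_I·L_I = 0.53 × 0.2 = 0.106
  π_II·L_II = 0.47 × 0.68 = 0.3196
Evidence: 0.106 + 0.3196 = 0.4256
Responsibility of Intensity II: 0.3196 / 0.4256 ≈ 0.7509

0.7509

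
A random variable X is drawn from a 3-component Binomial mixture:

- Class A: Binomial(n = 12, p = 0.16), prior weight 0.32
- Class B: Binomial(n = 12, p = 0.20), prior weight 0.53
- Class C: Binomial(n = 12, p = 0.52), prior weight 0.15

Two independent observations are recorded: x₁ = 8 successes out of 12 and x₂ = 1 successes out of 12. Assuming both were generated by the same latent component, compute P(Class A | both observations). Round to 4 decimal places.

0.0891

Apply Bayes' rule: the posterior for each component is proportional to its prior times its likelihood at x.
Since both observations come from the same component, the likelihood for component k is f_k(x₁)·f_k(x₂).
  p_A = [0.000105848] × [0.282081] = 2.98576e-05
  p_B = [0.000519045] × [0.206158] = 0.000107006
  p_C = [0.140474] × [0.00194464] = 0.000273171
Multiply by the mixture weights:
  w_A·p_A = 0.32 × 2.98576e-05 = 9.55445e-06
  w_B·p_B = 0.53 × 0.000107006 = 5.67129e-05
  w_C·p_C = 0.15 × 0.000273171 = 4.09757e-05
Denominator: 9.55445e-06 + 5.67129e-05 + 4.09757e-05 = 0.000107243
P(Class A | x₁,x₂) = 9.55445e-06 / 0.000107243 ≈ 0.0891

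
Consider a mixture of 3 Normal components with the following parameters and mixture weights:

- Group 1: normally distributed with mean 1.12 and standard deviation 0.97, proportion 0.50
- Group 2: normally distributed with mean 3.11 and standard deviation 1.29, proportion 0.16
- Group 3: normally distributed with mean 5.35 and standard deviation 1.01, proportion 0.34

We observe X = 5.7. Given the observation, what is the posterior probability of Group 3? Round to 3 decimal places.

0.950

The responsibility of component k is π_k f_k(x) divided by Σ_j π_j f_j(x).
Component likelihoods at x = 5.7:
  L_1 = 5.93012e-06
  L_2 = 0.0412083
  L_3 = 0.371974
Prior × likelihood for each component:
  π_1·L_1 = 0.50 × 5.93012e-06 = 2.96506e-06
  π_2·L_2 = 0.16 × 0.0412083 = 0.00659333
  π_3·L_3 = 0.34 × 0.371974 = 0.126471
Sum: 2.96506e-06 + 0.00659333 + 0.126471 = 0.133067
So the posterior for Group 3 is 0.126471 / 0.133067 ≈ 0.950.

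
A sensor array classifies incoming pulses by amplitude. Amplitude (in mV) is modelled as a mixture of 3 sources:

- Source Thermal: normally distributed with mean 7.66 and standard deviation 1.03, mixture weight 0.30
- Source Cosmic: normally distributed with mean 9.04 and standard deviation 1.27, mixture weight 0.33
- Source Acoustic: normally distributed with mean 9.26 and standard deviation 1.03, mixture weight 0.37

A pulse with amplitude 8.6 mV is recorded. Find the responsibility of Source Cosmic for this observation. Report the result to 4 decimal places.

0.3355

By Bayes' theorem, P(k | x) = π_k f_k(x) / Σ_j π_j f_j(x).
Component likelihoods at x = 8.6 mV:
  f_Thermal = (1/(1.03·√(2π)))·exp(−(8.6−7.66)²/(2·1.03²)) = 0.387323·exp(-0.41644) = 0.255397
  f_Cosmic = (1/(1.27·√(2π)))·exp(−(8.6−9.04)²/(2·1.27²)) = 0.314128·exp(-0.06002) = 0.29583
  f_Acoustic = (1/(1.03·√(2π)))·exp(−(8.6−9.26)²/(2·1.03²)) = 0.387323·exp(-0.20530) = 0.315437
Prior × likelihood for each component:
  π_Thermal·f_Thermal = 0.30 × 0.255397 = 0.0766191
  π_Cosmic·f_Cosmic = 0.33 × 0.29583 = 0.0976238
  π_Acoustic·f_Acoustic = 0.37 × 0.315437 = 0.116712
Denominator: 0.0766191 + 0.0976238 + 0.116712 = 0.290955
P(Source Cosmic | x) ≈ 0.3355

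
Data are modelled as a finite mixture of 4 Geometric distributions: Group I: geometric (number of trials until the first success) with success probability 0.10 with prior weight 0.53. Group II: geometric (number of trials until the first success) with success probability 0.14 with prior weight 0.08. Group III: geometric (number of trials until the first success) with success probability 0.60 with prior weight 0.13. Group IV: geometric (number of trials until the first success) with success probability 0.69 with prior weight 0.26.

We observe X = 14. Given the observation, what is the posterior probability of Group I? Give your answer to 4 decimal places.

0.8952

By Bayes' theorem, P(k | x) = π_k f_k(x) / Σ_j π_j f_j(x).
Component likelihoods at x = 14:
  L_I = 0.0254187
  L_II = 0.0197064
  L_III = 4.02653e-06
  L_IV = 1.68481e-07
Weight by the priors:
  π_I·L_I = 0.53 × 0.0254187 = 0.0134719
  π_II·L_II = 0.08 × 0.0197064 = 0.00157651
  π_III·L_III = 0.13 × 4.02653e-06 = 5.23449e-07
  π_IV·L_IV = 0.26 × 1.68481e-07 = 4.38051e-08
Denominator: 0.0134719 + 0.00157651 + 5.23449e-07 + 4.38051e-08 = 0.015049
Responsibility of Group I: 0.0134719 / 0.015049 ≈ 0.8952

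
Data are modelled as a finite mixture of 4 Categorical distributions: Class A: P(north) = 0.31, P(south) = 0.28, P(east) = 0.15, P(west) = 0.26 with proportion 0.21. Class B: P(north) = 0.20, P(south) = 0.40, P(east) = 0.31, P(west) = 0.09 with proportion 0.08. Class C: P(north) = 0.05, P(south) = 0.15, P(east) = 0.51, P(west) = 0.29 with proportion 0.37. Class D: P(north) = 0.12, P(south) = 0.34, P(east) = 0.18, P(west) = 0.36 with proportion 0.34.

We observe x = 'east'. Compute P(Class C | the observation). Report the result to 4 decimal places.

0.6163

Apply Bayes' rule: the posterior for each component is proportional to its prior times its likelihood at x.
Categorical probabilities:
  p_A = P(east | comp) = 0.15
  p_B = P(east | comp) = 0.31
  p_C = P(east | comp) = 0.51
  p_D = P(east | comp) = 0.18
Unnormalised posteriors:
  P(Z=A)·p_A = 0.21 × 0.15 = 0.0315
  P(Z=B)·p_B = 0.08 × 0.31 = 0.0248
  P(Z=C)·p_C = 0.37 × 0.51 = 0.1887
  P(Z=D)·p_D = 0.34 × 0.18 = 0.0612
Marginal: 0.0315 + 0.0248 + 0.1887 + 0.0612 = 0.3062
So the posterior for Class C is 0.1887 / 0.3062 ≈ 0.6163.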